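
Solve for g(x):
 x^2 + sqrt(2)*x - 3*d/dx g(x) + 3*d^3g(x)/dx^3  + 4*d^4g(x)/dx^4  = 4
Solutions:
 g(x) = C1 + C2*exp(-x*((4*sqrt(33) + 23)^(-1/3) + 2 + (4*sqrt(33) + 23)^(1/3))/8)*sin(sqrt(3)*x*(-(4*sqrt(33) + 23)^(1/3) + (4*sqrt(33) + 23)^(-1/3))/8) + C3*exp(-x*((4*sqrt(33) + 23)^(-1/3) + 2 + (4*sqrt(33) + 23)^(1/3))/8)*cos(sqrt(3)*x*(-(4*sqrt(33) + 23)^(1/3) + (4*sqrt(33) + 23)^(-1/3))/8) + C4*exp(x*(-1 + (4*sqrt(33) + 23)^(-1/3) + (4*sqrt(33) + 23)^(1/3))/4) + x^3/9 + sqrt(2)*x^2/6 - 2*x/3


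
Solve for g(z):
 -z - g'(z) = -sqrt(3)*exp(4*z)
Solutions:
 g(z) = C1 - z^2/2 + sqrt(3)*exp(4*z)/4


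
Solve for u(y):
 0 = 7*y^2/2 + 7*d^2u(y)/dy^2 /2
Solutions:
 u(y) = C1 + C2*y - y^4/12


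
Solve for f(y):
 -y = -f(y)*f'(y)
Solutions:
 f(y) = -sqrt(C1 + y^2)
 f(y) = sqrt(C1 + y^2)


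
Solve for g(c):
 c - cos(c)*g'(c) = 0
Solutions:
 g(c) = C1 + Integral(c/cos(c), c)


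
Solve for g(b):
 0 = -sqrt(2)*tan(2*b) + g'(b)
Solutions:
 g(b) = C1 - sqrt(2)*log(cos(2*b))/2


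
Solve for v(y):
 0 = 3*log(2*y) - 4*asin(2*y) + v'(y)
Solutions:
 v(y) = C1 - 3*y*log(y) + 4*y*asin(2*y) - 3*y*log(2) + 3*y + 2*sqrt(1 - 4*y^2)


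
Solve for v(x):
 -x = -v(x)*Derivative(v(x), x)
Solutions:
 v(x) = -sqrt(C1 + x^2)
 v(x) = sqrt(C1 + x^2)


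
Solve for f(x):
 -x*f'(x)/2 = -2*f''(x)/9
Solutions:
 f(x) = C1 + C2*erfi(3*sqrt(2)*x/4)


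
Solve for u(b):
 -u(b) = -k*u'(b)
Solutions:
 u(b) = C1*exp(b/k)


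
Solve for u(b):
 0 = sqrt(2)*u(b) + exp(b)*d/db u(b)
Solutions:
 u(b) = C1*exp(sqrt(2)*exp(-b))


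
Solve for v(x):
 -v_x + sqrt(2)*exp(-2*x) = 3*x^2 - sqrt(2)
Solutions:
 v(x) = C1 - x^3 + sqrt(2)*x - sqrt(2)*exp(-2*x)/2


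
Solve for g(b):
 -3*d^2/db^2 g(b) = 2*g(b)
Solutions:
 g(b) = C1*sin(sqrt(6)*b/3) + C2*cos(sqrt(6)*b/3)


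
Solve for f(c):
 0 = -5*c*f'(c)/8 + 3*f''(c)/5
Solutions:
 f(c) = C1 + C2*erfi(5*sqrt(3)*c/12)


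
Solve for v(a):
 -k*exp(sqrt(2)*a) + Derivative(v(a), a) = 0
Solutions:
 v(a) = C1 + sqrt(2)*k*exp(sqrt(2)*a)/2


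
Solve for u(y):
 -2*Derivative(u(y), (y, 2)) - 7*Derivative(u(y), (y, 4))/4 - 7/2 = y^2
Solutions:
 u(y) = C1 + C2*y + C3*sin(2*sqrt(14)*y/7) + C4*cos(2*sqrt(14)*y/7) - y^4/24 - 7*y^2/16


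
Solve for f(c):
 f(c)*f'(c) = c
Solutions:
 f(c) = -sqrt(C1 + c^2)
 f(c) = sqrt(C1 + c^2)


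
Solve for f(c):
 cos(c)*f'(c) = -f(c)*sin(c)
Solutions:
 f(c) = C1*cos(c)


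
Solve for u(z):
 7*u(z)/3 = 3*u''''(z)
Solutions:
 u(z) = C1*exp(-sqrt(3)*7^(1/4)*z/3) + C2*exp(sqrt(3)*7^(1/4)*z/3) + C3*sin(sqrt(3)*7^(1/4)*z/3) + C4*cos(sqrt(3)*7^(1/4)*z/3)


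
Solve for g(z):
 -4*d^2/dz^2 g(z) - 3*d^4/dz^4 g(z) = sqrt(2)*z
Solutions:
 g(z) = C1 + C2*z + C3*sin(2*sqrt(3)*z/3) + C4*cos(2*sqrt(3)*z/3) - sqrt(2)*z^3/24


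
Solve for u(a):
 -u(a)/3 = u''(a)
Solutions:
 u(a) = C1*sin(sqrt(3)*a/3) + C2*cos(sqrt(3)*a/3)


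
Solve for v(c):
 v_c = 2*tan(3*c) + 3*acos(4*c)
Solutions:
 v(c) = C1 + 3*c*acos(4*c) - 3*sqrt(1 - 16*c^2)/4 - 2*log(cos(3*c))/3


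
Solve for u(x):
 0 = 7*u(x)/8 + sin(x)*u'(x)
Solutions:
 u(x) = C1*(cos(x) + 1)^(7/16)/(cos(x) - 1)^(7/16)


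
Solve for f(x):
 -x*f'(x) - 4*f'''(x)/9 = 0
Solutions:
 f(x) = C1 + Integral(C2*airyai(-2^(1/3)*3^(2/3)*x/2) + C3*airybi(-2^(1/3)*3^(2/3)*x/2), x)


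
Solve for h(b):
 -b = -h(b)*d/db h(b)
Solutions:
 h(b) = -sqrt(C1 + b^2)
 h(b) = sqrt(C1 + b^2)


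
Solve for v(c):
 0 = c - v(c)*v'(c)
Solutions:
 v(c) = -sqrt(C1 + c^2)
 v(c) = sqrt(C1 + c^2)


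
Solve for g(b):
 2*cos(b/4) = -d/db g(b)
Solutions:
 g(b) = C1 - 8*sin(b/4)


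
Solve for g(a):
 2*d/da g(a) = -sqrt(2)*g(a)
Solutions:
 g(a) = C1*exp(-sqrt(2)*a/2)


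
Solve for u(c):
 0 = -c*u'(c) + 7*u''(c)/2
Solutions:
 u(c) = C1 + C2*erfi(sqrt(7)*c/7)


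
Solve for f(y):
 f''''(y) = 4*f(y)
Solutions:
 f(y) = C1*exp(-sqrt(2)*y) + C2*exp(sqrt(2)*y) + C3*sin(sqrt(2)*y) + C4*cos(sqrt(2)*y)


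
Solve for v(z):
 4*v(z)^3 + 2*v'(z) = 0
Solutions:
 v(z) = -sqrt(2)*sqrt(-1/(C1 - 2*z))/2
 v(z) = sqrt(2)*sqrt(-1/(C1 - 2*z))/2


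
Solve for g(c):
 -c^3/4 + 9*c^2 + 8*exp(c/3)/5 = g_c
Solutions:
 g(c) = C1 - c^4/16 + 3*c^3 + 24*exp(c/3)/5


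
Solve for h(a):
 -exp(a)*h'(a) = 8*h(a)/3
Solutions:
 h(a) = C1*exp(8*exp(-a)/3)


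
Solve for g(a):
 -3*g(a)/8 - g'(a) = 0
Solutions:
 g(a) = C1*exp(-3*a/8)


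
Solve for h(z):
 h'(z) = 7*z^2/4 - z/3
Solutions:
 h(z) = C1 + 7*z^3/12 - z^2/6


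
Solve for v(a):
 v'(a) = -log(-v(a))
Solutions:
 -li(-v(a)) = C1 - a


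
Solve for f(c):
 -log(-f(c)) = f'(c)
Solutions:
 -li(-f(c)) = C1 - c


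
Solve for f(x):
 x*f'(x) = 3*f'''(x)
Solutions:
 f(x) = C1 + Integral(C2*airyai(3^(2/3)*x/3) + C3*airybi(3^(2/3)*x/3), x)


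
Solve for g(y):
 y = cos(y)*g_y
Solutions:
 g(y) = C1 + Integral(y/cos(y), y)


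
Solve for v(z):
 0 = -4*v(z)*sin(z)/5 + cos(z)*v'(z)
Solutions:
 v(z) = C1/cos(z)^(4/5)


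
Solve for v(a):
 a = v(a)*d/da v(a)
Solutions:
 v(a) = -sqrt(C1 + a^2)
 v(a) = sqrt(C1 + a^2)


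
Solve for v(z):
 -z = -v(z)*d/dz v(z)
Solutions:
 v(z) = -sqrt(C1 + z^2)
 v(z) = sqrt(C1 + z^2)


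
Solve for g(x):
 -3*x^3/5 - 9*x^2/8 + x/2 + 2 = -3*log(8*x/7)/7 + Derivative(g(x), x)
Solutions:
 g(x) = C1 - 3*x^4/20 - 3*x^3/8 + x^2/4 + 3*x*log(x)/7 - 3*x*log(7)/7 + 9*x*log(2)/7 + 11*x/7


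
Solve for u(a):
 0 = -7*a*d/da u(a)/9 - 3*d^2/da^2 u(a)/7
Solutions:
 u(a) = C1 + C2*erf(7*sqrt(6)*a/18)


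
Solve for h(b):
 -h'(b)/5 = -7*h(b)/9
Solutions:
 h(b) = C1*exp(35*b/9)


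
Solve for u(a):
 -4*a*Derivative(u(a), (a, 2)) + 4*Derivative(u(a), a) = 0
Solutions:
 u(a) = C1 + C2*a^2


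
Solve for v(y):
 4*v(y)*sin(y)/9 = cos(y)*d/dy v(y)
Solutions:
 v(y) = C1/cos(y)^(4/9)


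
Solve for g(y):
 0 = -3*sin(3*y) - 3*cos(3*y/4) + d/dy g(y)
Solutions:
 g(y) = C1 + 4*sin(3*y/4) - cos(3*y)


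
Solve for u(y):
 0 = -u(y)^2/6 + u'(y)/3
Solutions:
 u(y) = -2/(C1 + y)


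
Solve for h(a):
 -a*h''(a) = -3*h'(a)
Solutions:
 h(a) = C1 + C2*a^4


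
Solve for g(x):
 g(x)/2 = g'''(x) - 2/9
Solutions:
 g(x) = C3*exp(2^(2/3)*x/2) + (C1*sin(2^(2/3)*sqrt(3)*x/4) + C2*cos(2^(2/3)*sqrt(3)*x/4))*exp(-2^(2/3)*x/4) - 4/9


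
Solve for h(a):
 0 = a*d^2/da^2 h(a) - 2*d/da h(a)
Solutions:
 h(a) = C1 + C2*a^3


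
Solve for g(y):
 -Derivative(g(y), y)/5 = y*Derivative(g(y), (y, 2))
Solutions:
 g(y) = C1 + C2*y^(4/5)


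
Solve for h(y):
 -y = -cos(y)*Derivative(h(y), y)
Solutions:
 h(y) = C1 + Integral(y/cos(y), y)


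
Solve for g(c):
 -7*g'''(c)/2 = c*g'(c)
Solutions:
 g(c) = C1 + Integral(C2*airyai(-2^(1/3)*7^(2/3)*c/7) + C3*airybi(-2^(1/3)*7^(2/3)*c/7), c)


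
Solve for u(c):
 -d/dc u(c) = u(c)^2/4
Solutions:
 u(c) = 4/(C1 + c)


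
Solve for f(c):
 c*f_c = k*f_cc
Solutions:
 f(c) = C1 + C2*erf(sqrt(2)*c*sqrt(-1/k)/2)/sqrt(-1/k)


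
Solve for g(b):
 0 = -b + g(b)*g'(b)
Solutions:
 g(b) = -sqrt(C1 + b^2)
 g(b) = sqrt(C1 + b^2)


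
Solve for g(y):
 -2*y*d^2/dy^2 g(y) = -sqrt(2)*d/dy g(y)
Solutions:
 g(y) = C1 + C2*y^(sqrt(2)/2 + 1)


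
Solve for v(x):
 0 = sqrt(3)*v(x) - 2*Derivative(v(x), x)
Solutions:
 v(x) = C1*exp(sqrt(3)*x/2)


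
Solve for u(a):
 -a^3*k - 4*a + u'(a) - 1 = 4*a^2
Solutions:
 u(a) = C1 + a^4*k/4 + 4*a^3/3 + 2*a^2 + a


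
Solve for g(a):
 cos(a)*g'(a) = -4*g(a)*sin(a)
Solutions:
 g(a) = C1*cos(a)^4


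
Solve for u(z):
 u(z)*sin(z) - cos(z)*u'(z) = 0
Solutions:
 u(z) = C1/cos(z)


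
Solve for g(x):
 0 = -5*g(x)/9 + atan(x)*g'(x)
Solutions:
 g(x) = C1*exp(5*Integral(1/atan(x), x)/9)


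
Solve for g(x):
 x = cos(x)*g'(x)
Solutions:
 g(x) = C1 + Integral(x/cos(x), x)


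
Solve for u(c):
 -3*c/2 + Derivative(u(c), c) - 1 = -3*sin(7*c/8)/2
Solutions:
 u(c) = C1 + 3*c^2/4 + c + 12*cos(7*c/8)/7


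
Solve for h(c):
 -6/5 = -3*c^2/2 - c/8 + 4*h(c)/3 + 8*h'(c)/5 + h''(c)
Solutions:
 h(c) = 9*c^2/8 - 417*c/160 + (C1*sin(2*sqrt(39)*c/15) + C2*cos(2*sqrt(39)*c/15))*exp(-4*c/5) + 27/50


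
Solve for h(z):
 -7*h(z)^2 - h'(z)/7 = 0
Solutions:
 h(z) = 1/(C1 + 49*z)


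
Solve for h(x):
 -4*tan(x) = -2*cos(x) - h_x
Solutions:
 h(x) = C1 - 4*log(cos(x)) - 2*sin(x)


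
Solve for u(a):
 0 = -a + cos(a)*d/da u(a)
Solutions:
 u(a) = C1 + Integral(a/cos(a), a)


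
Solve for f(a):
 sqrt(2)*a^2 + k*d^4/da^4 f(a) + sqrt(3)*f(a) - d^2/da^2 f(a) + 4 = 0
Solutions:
 f(a) = C1*exp(-sqrt(2)*a*sqrt((1 - sqrt(-4*sqrt(3)*k + 1))/k)/2) + C2*exp(sqrt(2)*a*sqrt((1 - sqrt(-4*sqrt(3)*k + 1))/k)/2) + C3*exp(-sqrt(2)*a*sqrt((sqrt(-4*sqrt(3)*k + 1) + 1)/k)/2) + C4*exp(sqrt(2)*a*sqrt((sqrt(-4*sqrt(3)*k + 1) + 1)/k)/2) - sqrt(6)*a^2/3 - 4*sqrt(3)/3 - 2*sqrt(2)/3


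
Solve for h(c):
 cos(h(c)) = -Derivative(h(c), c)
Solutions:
 h(c) = pi - asin((C1 + exp(2*c))/(C1 - exp(2*c)))
 h(c) = asin((C1 + exp(2*c))/(C1 - exp(2*c)))


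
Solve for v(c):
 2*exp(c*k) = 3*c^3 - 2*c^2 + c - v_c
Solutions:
 v(c) = C1 + 3*c^4/4 - 2*c^3/3 + c^2/2 - 2*exp(c*k)/k


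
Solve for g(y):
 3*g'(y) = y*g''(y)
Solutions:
 g(y) = C1 + C2*y^4


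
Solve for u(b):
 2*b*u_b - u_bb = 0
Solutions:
 u(b) = C1 + C2*erfi(b)


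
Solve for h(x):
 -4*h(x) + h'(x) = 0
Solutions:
 h(x) = C1*exp(4*x)


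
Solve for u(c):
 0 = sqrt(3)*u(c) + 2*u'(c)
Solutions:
 u(c) = C1*exp(-sqrt(3)*c/2)


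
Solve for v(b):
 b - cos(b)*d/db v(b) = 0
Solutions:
 v(b) = C1 + Integral(b/cos(b), b)


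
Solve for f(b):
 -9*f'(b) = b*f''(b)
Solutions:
 f(b) = C1 + C2/b^8


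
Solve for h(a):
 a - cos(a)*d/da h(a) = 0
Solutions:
 h(a) = C1 + Integral(a/cos(a), a)


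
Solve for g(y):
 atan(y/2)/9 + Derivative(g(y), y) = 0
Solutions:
 g(y) = C1 - y*atan(y/2)/9 + log(y^2 + 4)/9


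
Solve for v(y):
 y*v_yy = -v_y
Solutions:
 v(y) = C1 + C2*log(y)


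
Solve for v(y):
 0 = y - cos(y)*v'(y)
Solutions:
 v(y) = C1 + Integral(y/cos(y), y)


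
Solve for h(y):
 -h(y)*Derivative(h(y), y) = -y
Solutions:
 h(y) = -sqrt(C1 + y^2)
 h(y) = sqrt(C1 + y^2)


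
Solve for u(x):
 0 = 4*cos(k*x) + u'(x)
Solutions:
 u(x) = C1 - 4*sin(k*x)/k


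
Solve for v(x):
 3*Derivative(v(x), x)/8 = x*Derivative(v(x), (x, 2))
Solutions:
 v(x) = C1 + C2*x^(11/8)


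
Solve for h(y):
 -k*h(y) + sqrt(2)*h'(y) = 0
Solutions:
 h(y) = C1*exp(sqrt(2)*k*y/2)


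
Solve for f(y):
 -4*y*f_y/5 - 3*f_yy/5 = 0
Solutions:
 f(y) = C1 + C2*erf(sqrt(6)*y/3)


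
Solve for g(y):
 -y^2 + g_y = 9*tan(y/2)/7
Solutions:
 g(y) = C1 + y^3/3 - 18*log(cos(y/2))/7


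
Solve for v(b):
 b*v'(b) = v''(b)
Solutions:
 v(b) = C1 + C2*erfi(sqrt(2)*b/2)


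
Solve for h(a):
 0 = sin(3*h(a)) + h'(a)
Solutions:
 h(a) = -acos((-C1 - exp(6*a))/(C1 - exp(6*a)))/3 + 2*pi/3
 h(a) = acos((-C1 - exp(6*a))/(C1 - exp(6*a)))/3


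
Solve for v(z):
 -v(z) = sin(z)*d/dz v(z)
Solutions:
 v(z) = C1*sqrt(cos(z) + 1)/sqrt(cos(z) - 1)


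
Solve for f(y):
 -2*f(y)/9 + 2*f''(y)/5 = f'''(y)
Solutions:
 f(y) = C1*exp(y*(4/(5*sqrt(5385) + 367)^(1/3) + 4 + (5*sqrt(5385) + 367)^(1/3))/30)*sin(sqrt(3)*y*(-(5*sqrt(5385) + 367)^(1/3) + 4/(5*sqrt(5385) + 367)^(1/3))/30) + C2*exp(y*(4/(5*sqrt(5385) + 367)^(1/3) + 4 + (5*sqrt(5385) + 367)^(1/3))/30)*cos(sqrt(3)*y*(-(5*sqrt(5385) + 367)^(1/3) + 4/(5*sqrt(5385) + 367)^(1/3))/30) + C3*exp(y*(-(5*sqrt(5385) + 367)^(1/3) - 4/(5*sqrt(5385) + 367)^(1/3) + 2)/15)


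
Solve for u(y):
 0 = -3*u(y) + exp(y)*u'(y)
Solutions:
 u(y) = C1*exp(-3*exp(-y))


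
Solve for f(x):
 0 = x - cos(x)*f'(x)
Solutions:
 f(x) = C1 + Integral(x/cos(x), x)


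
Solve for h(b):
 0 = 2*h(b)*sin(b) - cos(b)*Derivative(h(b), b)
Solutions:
 h(b) = C1/cos(b)^2


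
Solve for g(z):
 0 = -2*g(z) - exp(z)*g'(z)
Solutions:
 g(z) = C1*exp(2*exp(-z))


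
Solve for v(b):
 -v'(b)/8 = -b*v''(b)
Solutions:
 v(b) = C1 + C2*b^(9/8)


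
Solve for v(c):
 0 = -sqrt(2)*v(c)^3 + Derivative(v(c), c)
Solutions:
 v(c) = -sqrt(2)*sqrt(-1/(C1 + sqrt(2)*c))/2
 v(c) = sqrt(2)*sqrt(-1/(C1 + sqrt(2)*c))/2


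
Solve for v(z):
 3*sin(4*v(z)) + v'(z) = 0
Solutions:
 v(z) = -acos((-C1 - exp(24*z))/(C1 - exp(24*z)))/4 + pi/2
 v(z) = acos((-C1 - exp(24*z))/(C1 - exp(24*z)))/4


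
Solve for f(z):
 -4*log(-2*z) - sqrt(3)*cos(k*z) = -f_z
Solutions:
 f(z) = C1 + 4*z*log(-z) - 4*z + 4*z*log(2) + sqrt(3)*Piecewise((sin(k*z)/k, Ne(k, 0)), (z, True))


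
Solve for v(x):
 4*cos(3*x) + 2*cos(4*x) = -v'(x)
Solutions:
 v(x) = C1 - 4*sin(3*x)/3 - sin(4*x)/2


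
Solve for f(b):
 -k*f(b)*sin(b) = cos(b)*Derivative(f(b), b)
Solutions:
 f(b) = C1*exp(k*log(cos(b)))


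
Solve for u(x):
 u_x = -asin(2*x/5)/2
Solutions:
 u(x) = C1 - x*asin(2*x/5)/2 - sqrt(25 - 4*x^2)/4


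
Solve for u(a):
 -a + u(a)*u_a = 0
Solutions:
 u(a) = -sqrt(C1 + a^2)
 u(a) = sqrt(C1 + a^2)


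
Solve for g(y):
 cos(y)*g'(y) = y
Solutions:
 g(y) = C1 + Integral(y/cos(y), y)


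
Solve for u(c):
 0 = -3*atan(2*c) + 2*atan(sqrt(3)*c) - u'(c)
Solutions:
 u(c) = C1 - 3*c*atan(2*c) + 2*c*atan(sqrt(3)*c) - sqrt(3)*log(3*c^2 + 1)/3 + 3*log(4*c^2 + 1)/4


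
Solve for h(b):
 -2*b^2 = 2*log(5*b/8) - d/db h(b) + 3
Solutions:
 h(b) = C1 + 2*b^3/3 + 2*b*log(b) + b*log(25/64) + b


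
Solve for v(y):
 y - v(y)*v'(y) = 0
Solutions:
 v(y) = -sqrt(C1 + y^2)
 v(y) = sqrt(C1 + y^2)


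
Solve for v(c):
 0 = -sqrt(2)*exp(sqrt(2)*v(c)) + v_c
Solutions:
 v(c) = sqrt(2)*(2*log(-1/(C1 + sqrt(2)*c)) - log(2))/4


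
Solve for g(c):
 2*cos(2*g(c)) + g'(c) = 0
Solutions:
 g(c) = -asin((C1 + exp(8*c))/(C1 - exp(8*c)))/2 + pi/2
 g(c) = asin((C1 + exp(8*c))/(C1 - exp(8*c)))/2


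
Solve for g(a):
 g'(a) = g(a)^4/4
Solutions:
 g(a) = 2^(2/3)*(-1/(C1 + 3*a))^(1/3)
 g(a) = (-1/(C1 + a))^(1/3)*(-6^(2/3) - 3*2^(2/3)*3^(1/6)*I)/6
 g(a) = (-1/(C1 + a))^(1/3)*(-6^(2/3) + 3*2^(2/3)*3^(1/6)*I)/6


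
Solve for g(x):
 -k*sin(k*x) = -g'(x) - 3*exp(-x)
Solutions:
 g(x) = C1 - cos(k*x) + 3*exp(-x)


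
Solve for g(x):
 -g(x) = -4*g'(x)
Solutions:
 g(x) = C1*exp(x/4)


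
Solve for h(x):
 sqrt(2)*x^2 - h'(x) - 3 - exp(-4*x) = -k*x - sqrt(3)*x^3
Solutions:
 h(x) = C1 + k*x^2/2 + sqrt(3)*x^4/4 + sqrt(2)*x^3/3 - 3*x + exp(-4*x)/4


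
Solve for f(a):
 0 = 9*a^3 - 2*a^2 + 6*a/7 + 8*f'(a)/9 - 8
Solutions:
 f(a) = C1 - 81*a^4/32 + 3*a^3/4 - 27*a^2/56 + 9*a


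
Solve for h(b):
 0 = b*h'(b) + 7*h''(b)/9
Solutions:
 h(b) = C1 + C2*erf(3*sqrt(14)*b/14)


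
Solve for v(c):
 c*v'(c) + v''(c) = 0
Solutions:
 v(c) = C1 + C2*erf(sqrt(2)*c/2)


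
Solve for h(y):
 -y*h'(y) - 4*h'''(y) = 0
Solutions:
 h(y) = C1 + Integral(C2*airyai(-2^(1/3)*y/2) + C3*airybi(-2^(1/3)*y/2), y)


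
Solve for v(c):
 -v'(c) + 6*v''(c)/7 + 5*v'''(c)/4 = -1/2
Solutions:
 v(c) = C1 + C2*exp(2*c*(-6 + sqrt(281))/35) + C3*exp(-2*c*(6 + sqrt(281))/35) + c/2


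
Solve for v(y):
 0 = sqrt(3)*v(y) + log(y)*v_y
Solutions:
 v(y) = C1*exp(-sqrt(3)*li(y))


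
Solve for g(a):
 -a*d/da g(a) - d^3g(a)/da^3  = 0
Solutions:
 g(a) = C1 + Integral(C2*airyai(-a) + C3*airybi(-a), a)


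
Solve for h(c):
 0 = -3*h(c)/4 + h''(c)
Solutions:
 h(c) = C1*exp(-sqrt(3)*c/2) + C2*exp(sqrt(3)*c/2)


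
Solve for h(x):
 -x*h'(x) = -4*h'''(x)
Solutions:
 h(x) = C1 + Integral(C2*airyai(2^(1/3)*x/2) + C3*airybi(2^(1/3)*x/2), x)


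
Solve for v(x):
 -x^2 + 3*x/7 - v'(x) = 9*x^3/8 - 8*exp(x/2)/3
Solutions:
 v(x) = C1 - 9*x^4/32 - x^3/3 + 3*x^2/14 + 16*exp(x/2)/3


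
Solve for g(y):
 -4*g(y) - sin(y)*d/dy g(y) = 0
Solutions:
 g(y) = C1*(cos(y)^2 + 2*cos(y) + 1)/(cos(y)^2 - 2*cos(y) + 1)


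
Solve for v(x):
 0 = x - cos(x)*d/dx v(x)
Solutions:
 v(x) = C1 + Integral(x/cos(x), x)


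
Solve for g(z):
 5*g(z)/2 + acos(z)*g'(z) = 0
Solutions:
 g(z) = C1*exp(-5*Integral(1/acos(z), z)/2)


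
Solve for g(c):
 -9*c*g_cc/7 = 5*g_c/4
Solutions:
 g(c) = C1 + C2*c^(1/36)


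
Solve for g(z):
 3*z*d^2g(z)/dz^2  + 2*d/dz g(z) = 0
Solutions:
 g(z) = C1 + C2*z^(1/3)


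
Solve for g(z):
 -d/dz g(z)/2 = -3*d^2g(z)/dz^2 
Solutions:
 g(z) = C1 + C2*exp(z/6)


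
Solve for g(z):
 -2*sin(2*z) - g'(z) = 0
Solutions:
 g(z) = C1 + cos(2*z)


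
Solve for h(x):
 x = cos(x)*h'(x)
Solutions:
 h(x) = C1 + Integral(x/cos(x), x)


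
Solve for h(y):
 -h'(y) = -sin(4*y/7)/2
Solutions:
 h(y) = C1 - 7*cos(4*y/7)/8


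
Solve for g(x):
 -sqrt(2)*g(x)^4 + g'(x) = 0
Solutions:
 g(x) = (-1/(C1 + 3*sqrt(2)*x))^(1/3)
 g(x) = (-1/(C1 + sqrt(2)*x))^(1/3)*(-3^(2/3) - 3*3^(1/6)*I)/6
 g(x) = (-1/(C1 + sqrt(2)*x))^(1/3)*(-3^(2/3) + 3*3^(1/6)*I)/6


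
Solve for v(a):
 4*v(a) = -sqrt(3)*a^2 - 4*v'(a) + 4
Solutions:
 v(a) = C1*exp(-a) - sqrt(3)*a^2/4 + sqrt(3)*a/2 - sqrt(3)/2 + 1


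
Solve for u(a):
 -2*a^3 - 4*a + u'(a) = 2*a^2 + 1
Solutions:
 u(a) = C1 + a^4/2 + 2*a^3/3 + 2*a^2 + a


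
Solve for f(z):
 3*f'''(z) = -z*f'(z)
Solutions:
 f(z) = C1 + Integral(C2*airyai(-3^(2/3)*z/3) + C3*airybi(-3^(2/3)*z/3), z)


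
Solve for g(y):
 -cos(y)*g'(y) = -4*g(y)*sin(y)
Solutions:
 g(y) = C1/cos(y)^4


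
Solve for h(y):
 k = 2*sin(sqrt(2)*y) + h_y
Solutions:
 h(y) = C1 + k*y + sqrt(2)*cos(sqrt(2)*y)


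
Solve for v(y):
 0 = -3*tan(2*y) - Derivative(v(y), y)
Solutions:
 v(y) = C1 + 3*log(cos(2*y))/2


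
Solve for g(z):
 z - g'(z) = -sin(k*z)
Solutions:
 g(z) = C1 + z^2/2 - cos(k*z)/k


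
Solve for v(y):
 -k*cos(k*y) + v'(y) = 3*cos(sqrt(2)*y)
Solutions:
 v(y) = C1 + 3*sqrt(2)*sin(sqrt(2)*y)/2 + sin(k*y)


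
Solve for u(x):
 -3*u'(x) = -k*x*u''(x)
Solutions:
 u(x) = C1 + x^(((re(k) + 3)*re(k) + im(k)^2)/(re(k)^2 + im(k)^2))*(C2*sin(3*log(x)*Abs(im(k))/(re(k)^2 + im(k)^2)) + C3*cos(3*log(x)*im(k)/(re(k)^2 + im(k)^2)))


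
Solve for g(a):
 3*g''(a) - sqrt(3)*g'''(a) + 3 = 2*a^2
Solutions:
 g(a) = C1 + C2*a + C3*exp(sqrt(3)*a) + a^4/18 + 2*sqrt(3)*a^3/27 - 5*a^2/18


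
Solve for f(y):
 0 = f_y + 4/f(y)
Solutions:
 f(y) = -sqrt(C1 - 8*y)
 f(y) = sqrt(C1 - 8*y)


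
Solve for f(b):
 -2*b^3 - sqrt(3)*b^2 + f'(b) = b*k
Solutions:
 f(b) = C1 + b^4/2 + sqrt(3)*b^3/3 + b^2*k/2


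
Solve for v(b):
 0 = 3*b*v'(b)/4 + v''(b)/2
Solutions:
 v(b) = C1 + C2*erf(sqrt(3)*b/2)


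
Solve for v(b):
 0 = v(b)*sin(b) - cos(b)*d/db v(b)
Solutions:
 v(b) = C1/cos(b)


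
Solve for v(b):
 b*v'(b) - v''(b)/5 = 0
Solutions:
 v(b) = C1 + C2*erfi(sqrt(10)*b/2)


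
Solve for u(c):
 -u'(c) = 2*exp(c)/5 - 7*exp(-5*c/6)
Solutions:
 u(c) = C1 - 2*exp(c)/5 - 42*exp(-5*c/6)/5


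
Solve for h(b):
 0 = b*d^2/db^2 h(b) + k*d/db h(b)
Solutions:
 h(b) = C1 + b^(1 - re(k))*(C2*sin(log(b)*Abs(im(k))) + C3*cos(log(b)*im(k)))


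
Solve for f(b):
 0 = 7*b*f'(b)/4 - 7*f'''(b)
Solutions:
 f(b) = C1 + Integral(C2*airyai(2^(1/3)*b/2) + C3*airybi(2^(1/3)*b/2), b)


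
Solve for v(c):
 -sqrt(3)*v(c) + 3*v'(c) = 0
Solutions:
 v(c) = C1*exp(sqrt(3)*c/3)


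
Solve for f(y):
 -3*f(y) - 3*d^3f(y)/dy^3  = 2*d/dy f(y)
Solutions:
 f(y) = C1*exp(2^(1/3)*y*(-4/(27 + sqrt(761))^(1/3) + 2^(1/3)*(27 + sqrt(761))^(1/3))/12)*sin(2^(1/3)*sqrt(3)*y*(4/(27 + sqrt(761))^(1/3) + 2^(1/3)*(27 + sqrt(761))^(1/3))/12) + C2*exp(2^(1/3)*y*(-4/(27 + sqrt(761))^(1/3) + 2^(1/3)*(27 + sqrt(761))^(1/3))/12)*cos(2^(1/3)*sqrt(3)*y*(4/(27 + sqrt(761))^(1/3) + 2^(1/3)*(27 + sqrt(761))^(1/3))/12) + C3*exp(-2^(1/3)*y*(-4/(27 + sqrt(761))^(1/3) + 2^(1/3)*(27 + sqrt(761))^(1/3))/6)


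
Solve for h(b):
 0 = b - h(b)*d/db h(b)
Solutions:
 h(b) = -sqrt(C1 + b^2)
 h(b) = sqrt(C1 + b^2)


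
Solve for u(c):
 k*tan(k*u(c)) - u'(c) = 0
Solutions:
 u(c) = Piecewise((-asin(exp(C1*k + c*k^2))/k + pi/k, Ne(k, 0)), (nan, True))
 u(c) = Piecewise((asin(exp(C1*k + c*k^2))/k, Ne(k, 0)), (nan, True))


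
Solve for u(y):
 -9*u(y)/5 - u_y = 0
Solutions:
 u(y) = C1*exp(-9*y/5)


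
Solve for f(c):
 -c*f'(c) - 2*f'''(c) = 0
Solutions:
 f(c) = C1 + Integral(C2*airyai(-2^(2/3)*c/2) + C3*airybi(-2^(2/3)*c/2), c)


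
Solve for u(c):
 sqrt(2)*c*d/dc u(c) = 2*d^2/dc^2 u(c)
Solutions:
 u(c) = C1 + C2*erfi(2^(1/4)*c/2)


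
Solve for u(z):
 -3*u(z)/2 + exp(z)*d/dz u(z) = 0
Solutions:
 u(z) = C1*exp(-3*exp(-z)/2)


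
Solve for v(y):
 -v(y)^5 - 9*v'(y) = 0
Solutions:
 v(y) = -sqrt(3)*(1/(C1 + 4*y))^(1/4)
 v(y) = sqrt(3)*(1/(C1 + 4*y))^(1/4)
 v(y) = -sqrt(3)*I*(1/(C1 + 4*y))^(1/4)
 v(y) = sqrt(3)*I*(1/(C1 + 4*y))^(1/4)


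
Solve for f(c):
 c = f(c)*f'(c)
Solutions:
 f(c) = -sqrt(C1 + c^2)
 f(c) = sqrt(C1 + c^2)


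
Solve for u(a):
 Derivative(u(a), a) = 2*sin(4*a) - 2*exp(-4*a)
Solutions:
 u(a) = C1 - cos(4*a)/2 + exp(-4*a)/2


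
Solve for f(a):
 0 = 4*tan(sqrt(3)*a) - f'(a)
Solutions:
 f(a) = C1 - 4*sqrt(3)*log(cos(sqrt(3)*a))/3


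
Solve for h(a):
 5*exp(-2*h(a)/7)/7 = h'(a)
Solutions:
 h(a) = 7*log(-sqrt(C1 + 5*a)) - 7*log(7) + 7*log(2)/2
 h(a) = 7*log(C1 + 5*a)/2 - 7*log(7) + 7*log(2)/2


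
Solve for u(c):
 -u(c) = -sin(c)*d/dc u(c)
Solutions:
 u(c) = C1*sqrt(cos(c) - 1)/sqrt(cos(c) + 1)


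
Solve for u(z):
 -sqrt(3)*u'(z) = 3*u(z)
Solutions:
 u(z) = C1*exp(-sqrt(3)*z)


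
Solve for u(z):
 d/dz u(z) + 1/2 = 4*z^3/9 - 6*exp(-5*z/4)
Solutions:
 u(z) = C1 + z^4/9 - z/2 + 24*exp(-5*z/4)/5


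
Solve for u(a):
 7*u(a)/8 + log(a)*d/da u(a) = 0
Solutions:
 u(a) = C1*exp(-7*li(a)/8)


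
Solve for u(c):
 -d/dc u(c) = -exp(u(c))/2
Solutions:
 u(c) = log(-1/(C1 + c)) + log(2)


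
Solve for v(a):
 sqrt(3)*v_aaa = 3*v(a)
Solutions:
 v(a) = C3*exp(3^(1/6)*a) + (C1*sin(3^(2/3)*a/2) + C2*cos(3^(2/3)*a/2))*exp(-3^(1/6)*a/2)


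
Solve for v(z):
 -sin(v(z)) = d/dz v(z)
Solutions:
 v(z) = -acos((-C1 - exp(2*z))/(C1 - exp(2*z))) + 2*pi
 v(z) = acos((-C1 - exp(2*z))/(C1 - exp(2*z)))


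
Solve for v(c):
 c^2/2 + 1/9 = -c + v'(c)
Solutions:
 v(c) = C1 + c^3/6 + c^2/2 + c/9


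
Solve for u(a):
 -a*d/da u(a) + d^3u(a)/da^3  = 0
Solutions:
 u(a) = C1 + Integral(C2*airyai(a) + C3*airybi(a), a)


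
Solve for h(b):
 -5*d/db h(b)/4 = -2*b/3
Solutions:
 h(b) = C1 + 4*b^2/15


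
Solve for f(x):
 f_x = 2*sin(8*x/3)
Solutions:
 f(x) = C1 - 3*cos(8*x/3)/4


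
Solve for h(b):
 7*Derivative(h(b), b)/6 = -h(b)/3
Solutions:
 h(b) = C1*exp(-2*b/7)


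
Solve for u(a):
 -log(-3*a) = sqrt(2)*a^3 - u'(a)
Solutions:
 u(a) = C1 + sqrt(2)*a^4/4 + a*log(-a) + a*(-1 + log(3))


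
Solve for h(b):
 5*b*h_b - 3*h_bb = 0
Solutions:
 h(b) = C1 + C2*erfi(sqrt(30)*b/6)


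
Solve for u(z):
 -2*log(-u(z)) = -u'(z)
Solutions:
 -li(-u(z)) = C1 + 2*z


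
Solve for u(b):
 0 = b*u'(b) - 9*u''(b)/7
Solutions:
 u(b) = C1 + C2*erfi(sqrt(14)*b/6)


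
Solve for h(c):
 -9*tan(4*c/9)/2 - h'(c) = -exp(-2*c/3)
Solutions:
 h(c) = C1 - 81*log(tan(4*c/9)^2 + 1)/16 - 3*exp(-2*c/3)/2


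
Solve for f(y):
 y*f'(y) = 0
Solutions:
 f(y) = C1


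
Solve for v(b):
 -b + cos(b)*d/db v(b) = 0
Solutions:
 v(b) = C1 + Integral(b/cos(b), b)


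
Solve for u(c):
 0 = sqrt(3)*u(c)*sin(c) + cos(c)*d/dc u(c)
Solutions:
 u(c) = C1*cos(c)^(sqrt(3))


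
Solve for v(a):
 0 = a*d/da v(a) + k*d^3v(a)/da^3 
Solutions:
 v(a) = C1 + Integral(C2*airyai(a*(-1/k)^(1/3)) + C3*airybi(a*(-1/k)^(1/3)), a)


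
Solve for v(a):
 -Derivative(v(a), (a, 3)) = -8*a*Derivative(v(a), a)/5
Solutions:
 v(a) = C1 + Integral(C2*airyai(2*5^(2/3)*a/5) + C3*airybi(2*5^(2/3)*a/5), a)


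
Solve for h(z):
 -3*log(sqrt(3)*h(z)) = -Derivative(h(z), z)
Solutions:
 -2*Integral(1/(2*log(_y) + log(3)), (_y, h(z)))/3 = C1 - z


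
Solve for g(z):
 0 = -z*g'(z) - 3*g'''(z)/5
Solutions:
 g(z) = C1 + Integral(C2*airyai(-3^(2/3)*5^(1/3)*z/3) + C3*airybi(-3^(2/3)*5^(1/3)*z/3), z)


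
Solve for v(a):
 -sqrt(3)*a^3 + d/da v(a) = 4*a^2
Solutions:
 v(a) = C1 + sqrt(3)*a^4/4 + 4*a^3/3


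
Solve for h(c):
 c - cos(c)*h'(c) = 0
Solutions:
 h(c) = C1 + Integral(c/cos(c), c)


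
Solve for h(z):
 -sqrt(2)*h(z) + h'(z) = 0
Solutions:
 h(z) = C1*exp(sqrt(2)*z)


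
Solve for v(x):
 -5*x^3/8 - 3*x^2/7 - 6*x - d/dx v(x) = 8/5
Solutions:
 v(x) = C1 - 5*x^4/32 - x^3/7 - 3*x^2 - 8*x/5


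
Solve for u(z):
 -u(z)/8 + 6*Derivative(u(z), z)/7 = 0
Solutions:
 u(z) = C1*exp(7*z/48)


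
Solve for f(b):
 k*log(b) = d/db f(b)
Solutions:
 f(b) = C1 + b*k*log(b) - b*k


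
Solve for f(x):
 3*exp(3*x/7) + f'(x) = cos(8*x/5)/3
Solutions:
 f(x) = C1 - 7*exp(3*x/7) + 5*sin(8*x/5)/24


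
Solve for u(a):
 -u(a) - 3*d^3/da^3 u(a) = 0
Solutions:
 u(a) = C3*exp(-3^(2/3)*a/3) + (C1*sin(3^(1/6)*a/2) + C2*cos(3^(1/6)*a/2))*exp(3^(2/3)*a/6)


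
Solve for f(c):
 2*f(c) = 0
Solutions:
 f(c) = 0


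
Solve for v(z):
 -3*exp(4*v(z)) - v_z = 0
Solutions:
 v(z) = log(-I*(1/(C1 + 12*z))^(1/4))
 v(z) = log(I*(1/(C1 + 12*z))^(1/4))
 v(z) = log(-(1/(C1 + 12*z))^(1/4))
 v(z) = log(1/(C1 + 12*z))/4


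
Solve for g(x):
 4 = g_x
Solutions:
 g(x) = C1 + 4*x


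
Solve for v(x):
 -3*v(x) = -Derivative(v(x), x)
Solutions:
 v(x) = C1*exp(3*x)


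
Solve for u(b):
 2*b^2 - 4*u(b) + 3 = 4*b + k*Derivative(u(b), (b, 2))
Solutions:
 u(b) = C1*exp(-2*b*sqrt(-1/k)) + C2*exp(2*b*sqrt(-1/k)) + b^2/2 - b - k/4 + 3/4


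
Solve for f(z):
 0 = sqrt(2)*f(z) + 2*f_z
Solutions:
 f(z) = C1*exp(-sqrt(2)*z/2)


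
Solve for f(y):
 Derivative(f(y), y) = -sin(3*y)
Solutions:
 f(y) = C1 + cos(3*y)/3


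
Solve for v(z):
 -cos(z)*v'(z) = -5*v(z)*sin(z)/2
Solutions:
 v(z) = C1/cos(z)^(5/2)


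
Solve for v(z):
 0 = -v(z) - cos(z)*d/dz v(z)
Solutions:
 v(z) = C1*sqrt(sin(z) - 1)/sqrt(sin(z) + 1)


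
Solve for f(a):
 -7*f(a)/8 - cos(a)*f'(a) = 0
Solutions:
 f(a) = C1*(sin(a) - 1)^(7/16)/(sin(a) + 1)^(7/16)


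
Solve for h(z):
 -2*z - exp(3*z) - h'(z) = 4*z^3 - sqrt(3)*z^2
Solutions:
 h(z) = C1 - z^4 + sqrt(3)*z^3/3 - z^2 - exp(3*z)/3


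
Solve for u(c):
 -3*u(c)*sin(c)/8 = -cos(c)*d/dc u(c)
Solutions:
 u(c) = C1/cos(c)^(3/8)


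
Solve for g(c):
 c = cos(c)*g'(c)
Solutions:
 g(c) = C1 + Integral(c/cos(c), c)


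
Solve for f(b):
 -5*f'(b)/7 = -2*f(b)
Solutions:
 f(b) = C1*exp(14*b/5)


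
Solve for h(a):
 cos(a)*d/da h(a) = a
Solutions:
 h(a) = C1 + Integral(a/cos(a), a)


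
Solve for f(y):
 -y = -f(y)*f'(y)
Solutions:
 f(y) = -sqrt(C1 + y^2)
 f(y) = sqrt(C1 + y^2)


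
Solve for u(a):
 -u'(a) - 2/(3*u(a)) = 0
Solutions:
 u(a) = -sqrt(C1 - 12*a)/3
 u(a) = sqrt(C1 - 12*a)/3


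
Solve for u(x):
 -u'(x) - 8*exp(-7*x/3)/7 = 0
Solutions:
 u(x) = C1 + 24*exp(-7*x/3)/49


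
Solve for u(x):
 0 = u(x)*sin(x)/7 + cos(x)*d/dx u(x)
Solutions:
 u(x) = C1*cos(x)^(1/7)


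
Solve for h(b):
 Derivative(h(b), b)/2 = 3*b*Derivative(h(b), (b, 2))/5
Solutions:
 h(b) = C1 + C2*b^(11/6)


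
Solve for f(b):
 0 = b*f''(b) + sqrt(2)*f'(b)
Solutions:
 f(b) = C1 + C2*b^(1 - sqrt(2))


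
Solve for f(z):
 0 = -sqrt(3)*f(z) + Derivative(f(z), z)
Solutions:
 f(z) = C1*exp(sqrt(3)*z)


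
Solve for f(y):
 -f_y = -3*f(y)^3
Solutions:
 f(y) = -sqrt(2)*sqrt(-1/(C1 + 3*y))/2
 f(y) = sqrt(2)*sqrt(-1/(C1 + 3*y))/2


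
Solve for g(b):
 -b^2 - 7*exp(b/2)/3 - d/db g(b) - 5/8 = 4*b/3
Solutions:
 g(b) = C1 - b^3/3 - 2*b^2/3 - 5*b/8 - 14*exp(b/2)/3


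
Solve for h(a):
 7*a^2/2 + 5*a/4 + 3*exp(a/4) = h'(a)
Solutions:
 h(a) = C1 + 7*a^3/6 + 5*a^2/8 + 12*exp(a/4)


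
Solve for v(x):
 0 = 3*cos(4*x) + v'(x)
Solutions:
 v(x) = C1 - 3*sin(4*x)/4


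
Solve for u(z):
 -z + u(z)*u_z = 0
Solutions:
 u(z) = -sqrt(C1 + z^2)
 u(z) = sqrt(C1 + z^2)


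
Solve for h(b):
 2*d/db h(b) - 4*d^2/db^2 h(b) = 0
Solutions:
 h(b) = C1 + C2*exp(b/2)


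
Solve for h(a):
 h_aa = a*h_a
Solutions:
 h(a) = C1 + C2*erfi(sqrt(2)*a/2)


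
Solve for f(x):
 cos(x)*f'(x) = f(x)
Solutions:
 f(x) = C1*sqrt(sin(x) + 1)/sqrt(sin(x) - 1)


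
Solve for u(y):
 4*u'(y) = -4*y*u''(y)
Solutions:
 u(y) = C1 + C2*log(y)


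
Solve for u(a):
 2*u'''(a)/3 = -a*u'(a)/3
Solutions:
 u(a) = C1 + Integral(C2*airyai(-2^(2/3)*a/2) + C3*airybi(-2^(2/3)*a/2), a)


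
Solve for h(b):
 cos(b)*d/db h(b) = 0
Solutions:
 h(b) = C1


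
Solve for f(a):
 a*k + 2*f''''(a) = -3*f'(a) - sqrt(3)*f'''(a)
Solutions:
 f(a) = C1 + C2*exp(a*(-2*sqrt(3) + 3^(2/3)/(sqrt(3) + 54 + sqrt(-3 + (sqrt(3) + 54)^2))^(1/3) + 3^(1/3)*(sqrt(3) + 54 + sqrt(-3 + (sqrt(3) + 54)^2))^(1/3))/12)*sin(3^(1/6)*a*(-3^(2/3)*(sqrt(3) + 54 + sqrt(-3 + (sqrt(3) + 54)^2))^(1/3) + 3/(sqrt(3) + 54 + sqrt(-3 + (sqrt(3) + 54)^2))^(1/3))/12) + C3*exp(a*(-2*sqrt(3) + 3^(2/3)/(sqrt(3) + 54 + sqrt(-3 + (sqrt(3) + 54)^2))^(1/3) + 3^(1/3)*(sqrt(3) + 54 + sqrt(-3 + (sqrt(3) + 54)^2))^(1/3))/12)*cos(3^(1/6)*a*(-3^(2/3)*(sqrt(3) + 54 + sqrt(-3 + (sqrt(3) + 54)^2))^(1/3) + 3/(sqrt(3) + 54 + sqrt(-3 + (sqrt(3) + 54)^2))^(1/3))/12) + C4*exp(-a*(3^(2/3)/(sqrt(3) + 54 + sqrt(-3 + (sqrt(3) + 54)^2))^(1/3) + sqrt(3) + 3^(1/3)*(sqrt(3) + 54 + sqrt(-3 + (sqrt(3) + 54)^2))^(1/3))/6) - a^2*k/6


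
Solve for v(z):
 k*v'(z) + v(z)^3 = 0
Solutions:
 v(z) = -sqrt(2)*sqrt(-k/(C1*k - z))/2
 v(z) = sqrt(2)*sqrt(-k/(C1*k - z))/2


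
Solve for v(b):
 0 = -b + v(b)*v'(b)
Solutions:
 v(b) = -sqrt(C1 + b^2)
 v(b) = sqrt(C1 + b^2)


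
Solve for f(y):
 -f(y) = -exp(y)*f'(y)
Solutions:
 f(y) = C1*exp(-exp(-y))


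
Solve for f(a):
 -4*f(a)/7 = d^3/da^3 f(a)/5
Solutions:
 f(a) = C3*exp(-20^(1/3)*7^(2/3)*a/7) + (C1*sin(20^(1/3)*sqrt(3)*7^(2/3)*a/14) + C2*cos(20^(1/3)*sqrt(3)*7^(2/3)*a/14))*exp(20^(1/3)*7^(2/3)*a/14)


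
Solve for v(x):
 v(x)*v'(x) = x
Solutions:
 v(x) = -sqrt(C1 + x^2)
 v(x) = sqrt(C1 + x^2)


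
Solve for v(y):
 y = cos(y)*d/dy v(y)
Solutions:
 v(y) = C1 + Integral(y/cos(y), y)


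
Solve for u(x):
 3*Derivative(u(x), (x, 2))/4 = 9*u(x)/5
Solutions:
 u(x) = C1*exp(-2*sqrt(15)*x/5) + C2*exp(2*sqrt(15)*x/5)


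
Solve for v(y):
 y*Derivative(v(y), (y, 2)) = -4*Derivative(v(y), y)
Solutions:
 v(y) = C1 + C2/y^3


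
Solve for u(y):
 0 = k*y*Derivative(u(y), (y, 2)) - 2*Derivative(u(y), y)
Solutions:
 u(y) = C1 + y^(((re(k) + 2)*re(k) + im(k)^2)/(re(k)^2 + im(k)^2))*(C2*sin(2*log(y)*Abs(im(k))/(re(k)^2 + im(k)^2)) + C3*cos(2*log(y)*im(k)/(re(k)^2 + im(k)^2)))


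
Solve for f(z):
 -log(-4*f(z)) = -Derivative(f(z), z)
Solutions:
 -Integral(1/(log(-_y) + 2*log(2)), (_y, f(z))) = C1 - z


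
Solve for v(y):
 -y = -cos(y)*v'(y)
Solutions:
 v(y) = C1 + Integral(y/cos(y), y)


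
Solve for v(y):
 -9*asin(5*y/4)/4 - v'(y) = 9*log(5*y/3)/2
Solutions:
 v(y) = C1 - 9*y*log(y)/2 - 9*y*asin(5*y/4)/4 - 9*y*log(5)/2 + 9*y/2 + 9*y*log(3)/2 - 9*sqrt(16 - 25*y^2)/20


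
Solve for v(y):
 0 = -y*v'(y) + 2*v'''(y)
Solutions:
 v(y) = C1 + Integral(C2*airyai(2^(2/3)*y/2) + C3*airybi(2^(2/3)*y/2), y)


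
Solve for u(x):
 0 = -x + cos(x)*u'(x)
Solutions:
 u(x) = C1 + Integral(x/cos(x), x)


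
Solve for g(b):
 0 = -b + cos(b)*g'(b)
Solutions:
 g(b) = C1 + Integral(b/cos(b), b)


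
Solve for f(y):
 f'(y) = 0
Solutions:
 f(y) = C1


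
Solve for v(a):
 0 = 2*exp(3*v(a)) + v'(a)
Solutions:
 v(a) = log((-3^(2/3) - 3*3^(1/6)*I)*(1/(C1 + 2*a))^(1/3)/6)
 v(a) = log((-3^(2/3) + 3*3^(1/6)*I)*(1/(C1 + 2*a))^(1/3)/6)
 v(a) = log(1/(C1 + 6*a))/3


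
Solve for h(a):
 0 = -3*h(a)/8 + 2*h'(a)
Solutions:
 h(a) = C1*exp(3*a/16)


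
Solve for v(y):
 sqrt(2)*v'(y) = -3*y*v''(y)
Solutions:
 v(y) = C1 + C2*y^(1 - sqrt(2)/3)


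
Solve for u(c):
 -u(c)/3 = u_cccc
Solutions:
 u(c) = (C1*sin(sqrt(2)*3^(3/4)*c/6) + C2*cos(sqrt(2)*3^(3/4)*c/6))*exp(-sqrt(2)*3^(3/4)*c/6) + (C3*sin(sqrt(2)*3^(3/4)*c/6) + C4*cos(sqrt(2)*3^(3/4)*c/6))*exp(sqrt(2)*3^(3/4)*c/6)


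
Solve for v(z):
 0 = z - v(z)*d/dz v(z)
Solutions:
 v(z) = -sqrt(C1 + z^2)
 v(z) = sqrt(C1 + z^2)


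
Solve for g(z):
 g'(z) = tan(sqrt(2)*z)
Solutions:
 g(z) = C1 - sqrt(2)*log(cos(sqrt(2)*z))/2


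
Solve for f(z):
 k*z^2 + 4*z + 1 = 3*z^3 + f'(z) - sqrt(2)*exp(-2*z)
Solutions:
 f(z) = C1 + k*z^3/3 - 3*z^4/4 + 2*z^2 + z - sqrt(2)*exp(-2*z)/2


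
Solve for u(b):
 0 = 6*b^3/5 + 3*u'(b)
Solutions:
 u(b) = C1 - b^4/10


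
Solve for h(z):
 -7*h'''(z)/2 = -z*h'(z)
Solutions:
 h(z) = C1 + Integral(C2*airyai(2^(1/3)*7^(2/3)*z/7) + C3*airybi(2^(1/3)*7^(2/3)*z/7), z)


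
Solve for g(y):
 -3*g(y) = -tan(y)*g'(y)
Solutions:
 g(y) = C1*sin(y)^3


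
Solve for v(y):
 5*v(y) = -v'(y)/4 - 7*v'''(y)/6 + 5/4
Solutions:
 v(y) = C1*exp(-14^(1/3)*y*(-(420 + sqrt(176414))^(1/3) + 14^(1/3)/(420 + sqrt(176414))^(1/3))/28)*sin(14^(1/3)*sqrt(3)*y*(14^(1/3)/(420 + sqrt(176414))^(1/3) + (420 + sqrt(176414))^(1/3))/28) + C2*exp(-14^(1/3)*y*(-(420 + sqrt(176414))^(1/3) + 14^(1/3)/(420 + sqrt(176414))^(1/3))/28)*cos(14^(1/3)*sqrt(3)*y*(14^(1/3)/(420 + sqrt(176414))^(1/3) + (420 + sqrt(176414))^(1/3))/28) + C3*exp(14^(1/3)*y*(-(420 + sqrt(176414))^(1/3) + 14^(1/3)/(420 + sqrt(176414))^(1/3))/14) + 1/4


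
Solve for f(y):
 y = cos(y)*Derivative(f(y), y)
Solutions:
 f(y) = C1 + Integral(y/cos(y), y)


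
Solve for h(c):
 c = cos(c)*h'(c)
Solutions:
 h(c) = C1 + Integral(c/cos(c), c)


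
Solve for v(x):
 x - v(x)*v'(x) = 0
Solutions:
 v(x) = -sqrt(C1 + x^2)
 v(x) = sqrt(C1 + x^2)


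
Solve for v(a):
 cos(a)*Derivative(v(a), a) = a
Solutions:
 v(a) = C1 + Integral(a/cos(a), a)


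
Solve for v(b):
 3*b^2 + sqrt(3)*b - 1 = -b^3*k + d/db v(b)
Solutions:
 v(b) = C1 + b^4*k/4 + b^3 + sqrt(3)*b^2/2 - b


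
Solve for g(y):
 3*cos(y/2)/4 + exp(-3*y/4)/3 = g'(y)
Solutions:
 g(y) = C1 + 3*sin(y/2)/2 - 4*exp(-3*y/4)/9


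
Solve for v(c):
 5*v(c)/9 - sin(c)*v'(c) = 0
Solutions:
 v(c) = C1*(cos(c) - 1)^(5/18)/(cos(c) + 1)^(5/18)


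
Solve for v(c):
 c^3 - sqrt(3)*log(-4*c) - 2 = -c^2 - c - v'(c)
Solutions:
 v(c) = C1 - c^4/4 - c^3/3 - c^2/2 + sqrt(3)*c*log(-c) + c*(-sqrt(3) + 2 + 2*sqrt(3)*log(2))


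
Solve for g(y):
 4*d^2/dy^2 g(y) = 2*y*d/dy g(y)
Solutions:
 g(y) = C1 + C2*erfi(y/2)


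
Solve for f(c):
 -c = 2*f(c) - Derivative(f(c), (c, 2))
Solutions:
 f(c) = C1*exp(-sqrt(2)*c) + C2*exp(sqrt(2)*c) - c/2


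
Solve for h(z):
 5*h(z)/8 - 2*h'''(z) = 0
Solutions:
 h(z) = C3*exp(2^(2/3)*5^(1/3)*z/4) + (C1*sin(2^(2/3)*sqrt(3)*5^(1/3)*z/8) + C2*cos(2^(2/3)*sqrt(3)*5^(1/3)*z/8))*exp(-2^(2/3)*5^(1/3)*z/8)


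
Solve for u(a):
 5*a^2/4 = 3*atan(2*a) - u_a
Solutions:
 u(a) = C1 - 5*a^3/12 + 3*a*atan(2*a) - 3*log(4*a^2 + 1)/4


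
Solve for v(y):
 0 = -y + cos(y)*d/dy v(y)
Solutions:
 v(y) = C1 + Integral(y/cos(y), y)


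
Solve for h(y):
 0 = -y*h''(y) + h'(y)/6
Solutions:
 h(y) = C1 + C2*y^(7/6)


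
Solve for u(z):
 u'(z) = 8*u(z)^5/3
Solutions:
 u(z) = -3^(1/4)*(-1/(C1 + 32*z))^(1/4)
 u(z) = 3^(1/4)*(-1/(C1 + 32*z))^(1/4)
 u(z) = -3^(1/4)*I*(-1/(C1 + 32*z))^(1/4)
 u(z) = 3^(1/4)*I*(-1/(C1 + 32*z))^(1/4)


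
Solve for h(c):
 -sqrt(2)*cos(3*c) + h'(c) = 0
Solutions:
 h(c) = C1 + sqrt(2)*sin(3*c)/3


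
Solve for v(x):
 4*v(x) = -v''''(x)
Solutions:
 v(x) = (C1*sin(x) + C2*cos(x))*exp(-x) + (C3*sin(x) + C4*cos(x))*exp(x)


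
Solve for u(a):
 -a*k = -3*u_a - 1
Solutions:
 u(a) = C1 + a^2*k/6 - a/3


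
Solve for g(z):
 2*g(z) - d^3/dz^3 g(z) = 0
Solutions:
 g(z) = C3*exp(2^(1/3)*z) + (C1*sin(2^(1/3)*sqrt(3)*z/2) + C2*cos(2^(1/3)*sqrt(3)*z/2))*exp(-2^(1/3)*z/2)


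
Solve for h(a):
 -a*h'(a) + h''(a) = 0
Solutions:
 h(a) = C1 + C2*erfi(sqrt(2)*a/2)


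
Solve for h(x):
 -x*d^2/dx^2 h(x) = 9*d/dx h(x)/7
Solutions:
 h(x) = C1 + C2/x^(2/7)


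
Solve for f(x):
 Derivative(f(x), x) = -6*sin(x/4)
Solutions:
 f(x) = C1 + 24*cos(x/4)


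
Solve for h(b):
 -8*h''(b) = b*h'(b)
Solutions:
 h(b) = C1 + C2*erf(b/4)


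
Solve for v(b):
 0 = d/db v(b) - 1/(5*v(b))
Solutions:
 v(b) = -sqrt(C1 + 10*b)/5
 v(b) = sqrt(C1 + 10*b)/5


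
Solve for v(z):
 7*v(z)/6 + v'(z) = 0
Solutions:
 v(z) = C1*exp(-7*z/6)


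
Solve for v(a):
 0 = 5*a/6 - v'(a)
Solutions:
 v(a) = C1 + 5*a^2/12


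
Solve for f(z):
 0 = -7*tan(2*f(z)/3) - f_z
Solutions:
 f(z) = -3*asin(C1*exp(-14*z/3))/2 + 3*pi/2
 f(z) = 3*asin(C1*exp(-14*z/3))/2


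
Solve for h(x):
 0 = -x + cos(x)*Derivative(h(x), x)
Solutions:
 h(x) = C1 + Integral(x/cos(x), x)


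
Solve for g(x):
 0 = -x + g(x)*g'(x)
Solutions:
 g(x) = -sqrt(C1 + x^2)
 g(x) = sqrt(C1 + x^2)


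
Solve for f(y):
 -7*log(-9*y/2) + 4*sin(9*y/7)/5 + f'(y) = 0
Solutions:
 f(y) = C1 + 7*y*log(-y) - 7*y - 7*y*log(2) + 14*y*log(3) + 28*cos(9*y/7)/45


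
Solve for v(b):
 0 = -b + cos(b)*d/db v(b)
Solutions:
 v(b) = C1 + Integral(b/cos(b), b)


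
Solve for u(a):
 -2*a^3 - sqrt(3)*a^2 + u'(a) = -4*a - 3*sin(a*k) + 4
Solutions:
 u(a) = C1 + a^4/2 + sqrt(3)*a^3/3 - 2*a^2 + 4*a + 3*cos(a*k)/k


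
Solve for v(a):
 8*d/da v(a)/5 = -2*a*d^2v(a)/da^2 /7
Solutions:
 v(a) = C1 + C2/a^(23/5)


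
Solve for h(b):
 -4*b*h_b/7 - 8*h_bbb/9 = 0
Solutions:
 h(b) = C1 + Integral(C2*airyai(-42^(2/3)*b/14) + C3*airybi(-42^(2/3)*b/14), b)


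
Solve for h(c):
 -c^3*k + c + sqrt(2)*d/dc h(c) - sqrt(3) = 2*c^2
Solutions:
 h(c) = C1 + sqrt(2)*c^4*k/8 + sqrt(2)*c^3/3 - sqrt(2)*c^2/4 + sqrt(6)*c/2


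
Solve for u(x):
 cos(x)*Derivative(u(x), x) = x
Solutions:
 u(x) = C1 + Integral(x/cos(x), x)


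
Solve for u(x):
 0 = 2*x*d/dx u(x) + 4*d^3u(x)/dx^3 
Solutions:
 u(x) = C1 + Integral(C2*airyai(-2^(2/3)*x/2) + C3*airybi(-2^(2/3)*x/2), x)


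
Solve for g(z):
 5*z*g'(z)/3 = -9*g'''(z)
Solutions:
 g(z) = C1 + Integral(C2*airyai(-5^(1/3)*z/3) + C3*airybi(-5^(1/3)*z/3), z)


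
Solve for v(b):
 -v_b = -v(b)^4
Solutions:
 v(b) = (-1/(C1 + 3*b))^(1/3)
 v(b) = (-1/(C1 + b))^(1/3)*(-3^(2/3) - 3*3^(1/6)*I)/6
 v(b) = (-1/(C1 + b))^(1/3)*(-3^(2/3) + 3*3^(1/6)*I)/6


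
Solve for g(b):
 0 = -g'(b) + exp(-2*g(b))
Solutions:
 g(b) = log(-sqrt(C1 + 2*b))
 g(b) = log(C1 + 2*b)/2


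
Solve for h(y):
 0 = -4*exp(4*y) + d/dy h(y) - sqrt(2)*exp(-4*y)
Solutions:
 h(y) = C1 + exp(4*y) - sqrt(2)*exp(-4*y)/4


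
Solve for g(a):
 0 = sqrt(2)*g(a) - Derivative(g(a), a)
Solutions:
 g(a) = C1*exp(sqrt(2)*a)


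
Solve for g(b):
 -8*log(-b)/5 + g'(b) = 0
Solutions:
 g(b) = C1 + 8*b*log(-b)/5 - 8*b/5


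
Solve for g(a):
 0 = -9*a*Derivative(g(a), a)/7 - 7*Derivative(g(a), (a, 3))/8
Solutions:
 g(a) = C1 + Integral(C2*airyai(-2*3^(2/3)*7^(1/3)*a/7) + C3*airybi(-2*3^(2/3)*7^(1/3)*a/7), a)


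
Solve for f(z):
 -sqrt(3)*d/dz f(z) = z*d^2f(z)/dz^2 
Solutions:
 f(z) = C1 + C2*z^(1 - sqrt(3))


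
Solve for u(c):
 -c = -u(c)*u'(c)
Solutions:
 u(c) = -sqrt(C1 + c^2)
 u(c) = sqrt(C1 + c^2)


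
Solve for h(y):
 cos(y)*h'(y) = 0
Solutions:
 h(y) = C1


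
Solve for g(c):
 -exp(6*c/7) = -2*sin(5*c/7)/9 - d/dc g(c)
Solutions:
 g(c) = C1 + 7*exp(6*c/7)/6 + 14*cos(5*c/7)/45


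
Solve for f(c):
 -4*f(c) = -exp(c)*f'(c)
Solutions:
 f(c) = C1*exp(-4*exp(-c))
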